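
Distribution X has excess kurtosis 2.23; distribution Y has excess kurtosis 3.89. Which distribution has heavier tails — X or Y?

Y

Higher excess kurtosis ⇒ heavier tails relative to the normal distribution.
2.23 vs 3.89: the larger is 3.89, so Y has heavier tails.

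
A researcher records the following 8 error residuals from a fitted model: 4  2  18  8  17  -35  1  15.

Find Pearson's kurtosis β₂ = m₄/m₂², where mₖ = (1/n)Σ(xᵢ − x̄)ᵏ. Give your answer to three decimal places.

4.524

x̄ = 3.7500
Σ(xᵢ − x̄)² = 2035.5000 ⇒ m₂ = 254.43750
Σ(xᵢ − x̄)⁴ = 2343157.4063 ⇒ m₄ = 292894.67578
m₂² = 64738.44141
β₂ = m₄/m₂² = 292894.67578 / 64738.44141 ≈ 4.524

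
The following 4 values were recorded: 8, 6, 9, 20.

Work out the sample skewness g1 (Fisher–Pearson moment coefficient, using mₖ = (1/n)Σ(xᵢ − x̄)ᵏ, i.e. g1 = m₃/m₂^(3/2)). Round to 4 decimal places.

x̄ = (8 + 6 + 9 + 20) / 4 = 10.7500
deviations (xᵢ − x̄): -2.7500, -4.7500, -1.7500, 9.2500
Σ(xᵢ − x̄)² = 118.7500 ⇒ m₂ = 118.7500/4 = 29.68750
Σ(xᵢ − x̄)³ = 658.1250 ⇒ m₃ = 658.1250/4 = 164.53125
m₂^(3/2) = 29.68750^(1.5) = 161.75602
g1 = m₃ / m₂^(3/2) = 164.53125 / 161.75602 ≈ 1.0172

1.0172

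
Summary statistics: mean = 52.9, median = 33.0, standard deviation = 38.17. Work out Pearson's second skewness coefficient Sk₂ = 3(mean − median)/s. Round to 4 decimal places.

1.5641

Sk₂ = 3(52.9 − 33.0) / 38.17 = 3 × 19.9000 / 38.17
    = 59.7000 / 38.17 ≈ 1.5641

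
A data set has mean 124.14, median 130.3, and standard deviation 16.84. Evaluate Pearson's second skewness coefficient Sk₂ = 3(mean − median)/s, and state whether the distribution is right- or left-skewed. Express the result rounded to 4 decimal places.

-1.0974, left-skewed

Sk₂ = 3(124.14 − 130.3) / 16.84 = 3 × -6.1600 / 16.84
    = -18.4800 / 16.84 ≈ -1.0974
Sk₂ < 0 ⇒ mean < median ⇒ left-skewed (negative skew).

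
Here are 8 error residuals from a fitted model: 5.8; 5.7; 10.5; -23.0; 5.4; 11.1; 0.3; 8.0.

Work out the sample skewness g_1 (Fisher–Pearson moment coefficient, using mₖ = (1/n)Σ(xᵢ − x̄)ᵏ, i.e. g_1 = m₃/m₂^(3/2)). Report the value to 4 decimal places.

-1.8682

x̄ = (5.8 + 5.7 + 10.5 - 23.0 + 5.4 + 11.1 + 0.3 + 8.0) / 8 = 2.9750
deviations (xᵢ − x̄): 2.8250, 2.7250, 7.5250, -25.9750, 2.4250, 8.1250, -2.6750, 5.0250
Σ(xᵢ − x̄)² = 851.0350 ⇒ m₂ = 851.0350/8 = 106.37938
Σ(xᵢ − x̄)³ = -16398.0803 ⇒ m₃ = -16398.0803/8 = -2049.76003
m₂^(3/2) = 106.37938^(1.5) = 1097.20089
g_1 = m₃ / m₂^(3/2) = -2049.76003 / 1097.20089 ≈ -1.8682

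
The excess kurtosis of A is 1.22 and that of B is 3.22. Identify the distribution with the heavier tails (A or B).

B

Higher excess kurtosis ⇒ heavier tails relative to the normal distribution.
1.22 vs 3.22: the larger is 3.22, so B has heavier tails.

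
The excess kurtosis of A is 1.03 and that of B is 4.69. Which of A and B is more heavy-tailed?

B

Higher excess kurtosis ⇒ heavier tails relative to the normal distribution.
1.03 vs 4.69: the larger is 4.69, so B has heavier tails.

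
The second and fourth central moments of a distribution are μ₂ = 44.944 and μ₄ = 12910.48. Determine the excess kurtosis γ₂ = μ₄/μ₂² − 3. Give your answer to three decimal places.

μ₂² = 44.944² = 2019.96314
μ₄/μ₂² = 12910.48 / 2019.96314 = 6.39144
γ₂ = 6.39144 − 3 ≈ 3.391

3.391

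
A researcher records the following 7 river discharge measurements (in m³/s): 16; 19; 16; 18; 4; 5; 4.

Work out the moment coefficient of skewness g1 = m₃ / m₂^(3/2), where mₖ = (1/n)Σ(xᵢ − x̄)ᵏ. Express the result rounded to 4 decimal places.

-0.2255

x̄ = (16 + 19 + 16 + 18 + 4 + 5 + 4) / 7 = 11.7143
deviations (xᵢ − x̄): 4.2857, 7.2857, 4.2857, 6.2857, -7.7143, -6.7143, -7.7143
Σ(xᵢ − x̄)² = 293.4286 ⇒ m₂ = 293.4286/7 = 41.91837
Σ(xᵢ − x̄)³ = -428.3265 ⇒ m₃ = -428.3265/7 = -61.18950
m₂^(3/2) = 41.91837^(1.5) = 271.39793
g1 = m₃ / m₂^(3/2) = -61.18950 / 271.39793 ≈ -0.2255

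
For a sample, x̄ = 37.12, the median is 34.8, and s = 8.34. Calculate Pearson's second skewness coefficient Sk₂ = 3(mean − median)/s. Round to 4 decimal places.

0.8345

Sk₂ = 3(37.12 − 34.8) / 8.34 = 3 × 2.3200 / 8.34
    = 6.9600 / 8.34 ≈ 0.8345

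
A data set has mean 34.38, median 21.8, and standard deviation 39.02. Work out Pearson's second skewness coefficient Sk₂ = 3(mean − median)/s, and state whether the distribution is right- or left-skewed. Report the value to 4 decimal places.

Sk₂ = 3(34.38 − 21.8) / 39.02 = 3 × 12.5800 / 39.02
    = 37.7400 / 39.02 ≈ 0.9672
Sk₂ > 0 ⇒ mean > median ⇒ right-skewed (positive skew).

0.9672, right-skewed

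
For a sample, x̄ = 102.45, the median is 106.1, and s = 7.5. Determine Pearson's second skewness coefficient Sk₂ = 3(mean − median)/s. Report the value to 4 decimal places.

-1.4600

Sk₂ = 3(102.45 − 106.1) / 7.5 = 3 × -3.6500 / 7.5
    = -10.9500 / 7.5 ≈ -1.4600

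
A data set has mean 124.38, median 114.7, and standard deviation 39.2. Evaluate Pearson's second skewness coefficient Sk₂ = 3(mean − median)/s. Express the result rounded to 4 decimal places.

0.7408

Sk₂ = 3(124.38 − 114.7) / 39.2 = 3 × 9.6800 / 39.2
    = 29.0400 / 39.2 ≈ 0.7408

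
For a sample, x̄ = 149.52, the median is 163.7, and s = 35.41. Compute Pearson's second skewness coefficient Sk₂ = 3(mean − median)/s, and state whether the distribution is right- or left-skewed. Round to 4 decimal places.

Sk₂ = 3(149.52 − 163.7) / 35.41 = 3 × -14.1800 / 35.41
    = -42.5400 / 35.41 ≈ -1.2014
Sk₂ < 0 ⇒ mean < median ⇒ left-skewed (negative skew).

-1.2014, left-skewed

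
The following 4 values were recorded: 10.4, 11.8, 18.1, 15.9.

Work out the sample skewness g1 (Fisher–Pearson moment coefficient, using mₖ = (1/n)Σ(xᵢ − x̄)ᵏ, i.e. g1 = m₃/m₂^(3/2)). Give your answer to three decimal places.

x̄ = (10.4 + 11.8 + 18.1 + 15.9) / 4 = 14.0500
deviations (xᵢ − x̄): -3.6500, -2.2500, 4.0500, 1.8500
Σ(xᵢ − x̄)² = 38.2100 ⇒ m₂ = 38.2100/4 = 9.55250
Σ(xᵢ − x̄)³ = 12.7440 ⇒ m₃ = 12.7440/4 = 3.18600
m₂^(3/2) = 9.55250^(1.5) = 29.52403
g1 = m₃ / m₂^(3/2) = 3.18600 / 29.52403 ≈ 0.108

0.108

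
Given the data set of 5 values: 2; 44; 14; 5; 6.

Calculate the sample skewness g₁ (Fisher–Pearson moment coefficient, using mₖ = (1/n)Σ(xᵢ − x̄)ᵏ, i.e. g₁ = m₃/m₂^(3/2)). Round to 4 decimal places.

1.2721

x̄ = (2 + 44 + 14 + 5 + 6) / 5 = 14.2000
deviations (xᵢ − x̄): -12.2000, 29.8000, -0.2000, -9.2000, -8.2000
Σ(xᵢ − x̄)² = 1188.8000 ⇒ m₂ = 1188.8000/5 = 237.76000
Σ(xᵢ − x̄)³ = 23317.6800 ⇒ m₃ = 23317.6800/5 = 4663.53600
m₂^(3/2) = 237.76000^(1.5) = 3666.13276
g₁ = m₃ / m₂^(3/2) = 4663.53600 / 3666.13276 ≈ 1.2721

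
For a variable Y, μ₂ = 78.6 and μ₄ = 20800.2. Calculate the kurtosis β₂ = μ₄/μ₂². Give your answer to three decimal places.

μ₂² = 78.6² = 6177.96000
μ₄/μ₂² = 20800.2 / 6177.96000 = 3.36684
β₂ ≈ 3.367

3.367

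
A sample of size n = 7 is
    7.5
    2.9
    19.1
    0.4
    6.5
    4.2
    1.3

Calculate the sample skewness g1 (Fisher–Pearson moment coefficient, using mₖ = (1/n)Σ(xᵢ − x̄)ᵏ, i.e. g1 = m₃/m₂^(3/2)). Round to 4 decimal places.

1.3818

x̄ = (7.5 + 2.9 + 19.1 + 0.4 + 6.5 + 4.2 + 1.3) / 7 = 5.9857
deviations (xᵢ − x̄): 1.5143, -3.0857, 13.1143, -5.5857, 0.5143, -1.7857, -4.6857
Σ(xᵢ − x̄)² = 240.4086 ⇒ m₂ = 240.4086/7 = 34.34408
Σ(xᵢ − x̄)³ = 1946.8322 ⇒ m₃ = 1946.8322/7 = 278.11889
m₂^(3/2) = 34.34408^(1.5) = 201.26945
g1 = m₃ / m₂^(3/2) = 278.11889 / 201.26945 ≈ 1.3818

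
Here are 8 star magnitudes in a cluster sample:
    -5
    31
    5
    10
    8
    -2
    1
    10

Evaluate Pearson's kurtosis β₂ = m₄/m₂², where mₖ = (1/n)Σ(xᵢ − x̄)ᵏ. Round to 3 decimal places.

x̄ = 7.2500
Σ(xᵢ − x̄)² = 859.5000 ⇒ m₂ = 107.43750
Σ(xᵢ − x̄)⁴ = 349672.4063 ⇒ m₄ = 43709.05078
m₂² = 11542.81641
β₂ = m₄/m₂² = 43709.05078 / 11542.81641 ≈ 3.787

3.787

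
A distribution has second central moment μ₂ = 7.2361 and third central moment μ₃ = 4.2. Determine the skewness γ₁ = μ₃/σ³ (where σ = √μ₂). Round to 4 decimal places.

0.2158

σ = √μ₂ = √7.2361 = 2.69000
σ³ = μ₂^(3/2) = 19.46511
γ₁ = μ₃/σ³ = 4.2 / 19.46511 ≈ 0.2158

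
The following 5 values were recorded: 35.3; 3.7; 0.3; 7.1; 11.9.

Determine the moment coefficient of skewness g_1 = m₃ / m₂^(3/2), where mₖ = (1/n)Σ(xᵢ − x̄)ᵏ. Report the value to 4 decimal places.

1.1617

x̄ = (35.3 + 3.7 + 0.3 + 7.1 + 11.9) / 5 = 11.6600
deviations (xᵢ − x̄): 23.6400, -7.9600, -11.3600, -4.5600, 0.2400
Σ(xᵢ − x̄)² = 772.1120 ⇒ m₂ = 772.1120/5 = 154.42240
Σ(xᵢ − x̄)³ = 11146.0378 ⇒ m₃ = 11146.0378/5 = 2229.20755
m₂^(3/2) = 154.42240^(1.5) = 1918.95790
g_1 = m₃ / m₂^(3/2) = 2229.20755 / 1918.95790 ≈ 1.1617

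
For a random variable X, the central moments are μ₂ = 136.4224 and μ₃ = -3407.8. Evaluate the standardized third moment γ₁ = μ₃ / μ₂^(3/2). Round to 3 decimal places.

-2.139

σ = √μ₂ = √136.4224 = 11.68000
σ³ = μ₂^(3/2) = 1593.41363
γ₁ = μ₃/σ³ = -3407.8 / 1593.41363 ≈ -2.139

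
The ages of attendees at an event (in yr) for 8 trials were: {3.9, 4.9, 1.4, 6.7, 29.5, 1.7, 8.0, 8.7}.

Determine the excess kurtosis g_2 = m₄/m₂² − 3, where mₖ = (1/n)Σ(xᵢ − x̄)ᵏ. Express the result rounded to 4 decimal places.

x̄ = 8.1000
Σ(xᵢ − x̄)² = 574.0200 ⇒ m₂ = 71.75250
Σ(xᵢ − x̄)⁴ = 213840.1938 ⇒ m₄ = 26730.02422
m₂² = 5148.42126
g_2 = m₄/m₂² − 3 = 5.19189 − 3 ≈ 2.1919

2.1919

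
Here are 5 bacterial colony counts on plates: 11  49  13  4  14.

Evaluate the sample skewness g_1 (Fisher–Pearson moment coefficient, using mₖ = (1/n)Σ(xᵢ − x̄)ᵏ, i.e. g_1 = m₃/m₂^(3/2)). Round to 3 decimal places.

1.309

x̄ = (11 + 49 + 13 + 4 + 14) / 5 = 18.2000
deviations (xᵢ − x̄): -7.2000, 30.8000, -5.2000, -14.2000, -4.2000
Σ(xᵢ − x̄)² = 1246.8000 ⇒ m₂ = 1246.8000/5 = 249.36000
Σ(xᵢ − x̄)³ = 25766.8800 ⇒ m₃ = 25766.8800/5 = 5153.37600
m₂^(3/2) = 249.36000^(1.5) = 3937.67786
g_1 = m₃ / m₂^(3/2) = 5153.37600 / 3937.67786 ≈ 1.309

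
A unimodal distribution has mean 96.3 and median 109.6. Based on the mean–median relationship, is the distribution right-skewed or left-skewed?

mean − median = 96.3 − 109.6 = -13.3
mean < median ⇒ the longer tail is on the left ⇒ left-skewed (negatively skewed).

left-skewed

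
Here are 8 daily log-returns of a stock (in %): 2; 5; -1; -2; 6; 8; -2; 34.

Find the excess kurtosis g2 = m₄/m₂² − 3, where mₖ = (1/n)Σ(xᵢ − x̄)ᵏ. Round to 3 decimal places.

x̄ = 6.2500
Σ(xᵢ − x̄)² = 981.5000 ⇒ m₂ = 122.68750
Σ(xᵢ − x̄)⁴ = 605362.1563 ⇒ m₄ = 75670.26953
m₂² = 15052.22266
g2 = m₄/m₂² − 3 = 5.02718 − 3 ≈ 2.027

2.027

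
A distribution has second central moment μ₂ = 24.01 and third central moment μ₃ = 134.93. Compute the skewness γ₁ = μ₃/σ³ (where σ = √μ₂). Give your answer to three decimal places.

1.147

σ = √μ₂ = √24.01 = 4.90000
σ³ = μ₂^(3/2) = 117.64900
γ₁ = μ₃/σ³ = 134.93 / 117.64900 ≈ 1.147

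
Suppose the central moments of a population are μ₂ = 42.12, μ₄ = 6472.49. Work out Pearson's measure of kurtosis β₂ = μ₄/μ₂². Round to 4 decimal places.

μ₂² = 42.12² = 1774.09440
μ₄/μ₂² = 6472.49 / 1774.09440 = 3.64833
β₂ ≈ 3.6483

3.6483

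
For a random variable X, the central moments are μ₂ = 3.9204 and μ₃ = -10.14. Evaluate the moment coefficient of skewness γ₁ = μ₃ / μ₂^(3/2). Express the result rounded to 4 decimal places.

-1.3063

σ = √μ₂ = √3.9204 = 1.98000
σ³ = μ₂^(3/2) = 7.76239
γ₁ = μ₃/σ³ = -10.14 / 7.76239 ≈ -1.3063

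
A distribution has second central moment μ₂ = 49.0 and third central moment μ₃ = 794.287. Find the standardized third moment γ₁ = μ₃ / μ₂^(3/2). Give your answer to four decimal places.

2.3157

σ = √μ₂ = √49.0 = 7.00000
σ³ = μ₂^(3/2) = 343.00000
γ₁ = μ₃/σ³ = 794.287 / 343.00000 ≈ 2.3157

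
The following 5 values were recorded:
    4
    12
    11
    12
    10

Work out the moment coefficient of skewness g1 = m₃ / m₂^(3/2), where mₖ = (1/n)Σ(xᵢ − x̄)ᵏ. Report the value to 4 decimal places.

-1.2832

x̄ = (4 + 12 + 11 + 12 + 10) / 5 = 9.8000
deviations (xᵢ − x̄): -5.8000, 2.2000, 1.2000, 2.2000, 0.2000
Σ(xᵢ − x̄)² = 44.8000 ⇒ m₂ = 44.8000/5 = 8.96000
Σ(xᵢ − x̄)³ = -172.0800 ⇒ m₃ = -172.0800/5 = -34.41600
m₂^(3/2) = 8.96000^(1.5) = 26.82020
g1 = m₃ / m₂^(3/2) = -34.41600 / 26.82020 ≈ -1.2832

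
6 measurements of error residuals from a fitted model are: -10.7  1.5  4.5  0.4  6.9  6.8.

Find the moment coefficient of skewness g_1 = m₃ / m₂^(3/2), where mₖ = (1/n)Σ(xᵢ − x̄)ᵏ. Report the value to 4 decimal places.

-1.1761

x̄ = (-10.7 + 1.5 + 4.5 + 0.4 + 6.9 + 6.8) / 6 = 1.5667
deviations (xᵢ − x̄): -12.2667, -0.0667, 2.9333, -1.1667, 5.3333, 5.2333
Σ(xᵢ − x̄)² = 216.2733 ⇒ m₂ = 216.2733/6 = 36.04556
Σ(xᵢ − x̄)³ = -1527.0944 ⇒ m₃ = -1527.0944/6 = -254.51574
m₂^(3/2) = 36.04556^(1.5) = 216.41013
g_1 = m₃ / m₂^(3/2) = -254.51574 / 216.41013 ≈ -1.1761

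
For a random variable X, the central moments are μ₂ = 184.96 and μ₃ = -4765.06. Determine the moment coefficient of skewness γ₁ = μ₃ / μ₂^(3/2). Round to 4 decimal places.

-1.8943

σ = √μ₂ = √184.96 = 13.60000
σ³ = μ₂^(3/2) = 2515.45600
γ₁ = μ₃/σ³ = -4765.06 / 2515.45600 ≈ -1.8943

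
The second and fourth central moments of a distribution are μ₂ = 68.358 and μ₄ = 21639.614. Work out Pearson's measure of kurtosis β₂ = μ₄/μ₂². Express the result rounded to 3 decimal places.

4.631

μ₂² = 68.358² = 4672.81616
μ₄/μ₂² = 21639.614 / 4672.81616 = 4.63096
β₂ ≈ 4.631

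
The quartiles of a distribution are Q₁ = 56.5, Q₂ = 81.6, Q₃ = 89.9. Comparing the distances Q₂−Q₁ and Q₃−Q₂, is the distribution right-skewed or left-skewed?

left-skewed

Q₂ − Q₁ = 25.1;  Q₃ − Q₂ = 8.3
Q₂ − Q₁ > Q₃ − Q₂ ⇒ the lower half is more spread out ⇒ left-skewed.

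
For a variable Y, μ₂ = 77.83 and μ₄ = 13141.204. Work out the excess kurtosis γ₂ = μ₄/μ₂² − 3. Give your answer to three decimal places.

μ₂² = 77.83² = 6057.50890
μ₄/μ₂² = 13141.204 / 6057.50890 = 2.16941
γ₂ = 2.16941 − 3 ≈ -0.831

-0.831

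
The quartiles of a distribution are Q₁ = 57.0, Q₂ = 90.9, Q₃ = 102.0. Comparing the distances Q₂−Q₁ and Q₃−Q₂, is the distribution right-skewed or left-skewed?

left-skewed

Q₂ − Q₁ = 33.9;  Q₃ − Q₂ = 11.1
Q₂ − Q₁ > Q₃ − Q₂ ⇒ the lower half is more spread out ⇒ left-skewed.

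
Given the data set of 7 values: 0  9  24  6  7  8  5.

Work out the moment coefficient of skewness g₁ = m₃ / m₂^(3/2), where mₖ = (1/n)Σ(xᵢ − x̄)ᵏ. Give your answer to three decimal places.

x̄ = (0 + 9 + 24 + 6 + 7 + 8 + 5) / 7 = 8.4286
deviations (xᵢ − x̄): -8.4286, 0.5714, 15.5714, -2.4286, -1.4286, -0.4286, -3.4286
Σ(xᵢ − x̄)² = 333.7143 ⇒ m₂ = 333.7143/7 = 47.67347
Σ(xᵢ − x̄)³ = 3119.3878 ⇒ m₃ = 3119.3878/7 = 445.62682
m₂^(3/2) = 47.67347^(1.5) = 329.16613
g₁ = m₃ / m₂^(3/2) = 445.62682 / 329.16613 ≈ 1.354

1.354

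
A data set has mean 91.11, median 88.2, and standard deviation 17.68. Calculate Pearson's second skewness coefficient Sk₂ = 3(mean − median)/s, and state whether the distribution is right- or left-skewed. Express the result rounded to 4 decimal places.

Sk₂ = 3(91.11 − 88.2) / 17.68 = 3 × 2.9100 / 17.68
    = 8.7300 / 17.68 ≈ 0.4938
Sk₂ > 0 ⇒ mean > median ⇒ right-skewed (positive skew).

0.4938, right-skewed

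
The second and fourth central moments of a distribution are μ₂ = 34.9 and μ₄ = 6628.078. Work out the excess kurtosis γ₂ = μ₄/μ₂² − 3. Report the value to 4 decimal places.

μ₂² = 34.9² = 1218.01000
μ₄/μ₂² = 6628.078 / 1218.01000 = 5.44173
γ₂ = 5.44173 − 3 ≈ 2.4417

2.4417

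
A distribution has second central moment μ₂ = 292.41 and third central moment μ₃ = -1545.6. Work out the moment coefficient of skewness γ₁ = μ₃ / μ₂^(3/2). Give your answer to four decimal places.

σ = √μ₂ = √292.41 = 17.10000
σ³ = μ₂^(3/2) = 5000.21100
γ₁ = μ₃/σ³ = -1545.6 / 5000.21100 ≈ -0.3091

-0.3091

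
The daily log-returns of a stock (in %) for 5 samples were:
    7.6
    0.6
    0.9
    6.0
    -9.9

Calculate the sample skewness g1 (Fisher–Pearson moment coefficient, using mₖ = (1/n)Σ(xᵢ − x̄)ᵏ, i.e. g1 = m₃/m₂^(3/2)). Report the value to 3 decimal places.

x̄ = (7.6 + 0.6 + 0.9 + 6.0 - 9.9) / 5 = 1.0400
deviations (xᵢ − x̄): 6.5600, -0.4400, -0.1400, 4.9600, -10.9400
Σ(xᵢ − x̄)² = 187.5320 ⇒ m₂ = 187.5320/5 = 37.50640
Σ(xᵢ − x̄)³ = -905.1022 ⇒ m₃ = -905.1022/5 = -181.02043
m₂^(3/2) = 37.50640^(1.5) = 229.69845
g1 = m₃ / m₂^(3/2) = -181.02043 / 229.69845 ≈ -0.788

-0.788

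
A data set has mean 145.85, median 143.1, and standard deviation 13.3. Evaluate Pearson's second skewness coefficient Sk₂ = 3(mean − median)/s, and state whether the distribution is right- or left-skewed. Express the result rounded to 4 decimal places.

Sk₂ = 3(145.85 − 143.1) / 13.3 = 3 × 2.7500 / 13.3
    = 8.2500 / 13.3 ≈ 0.6203
Sk₂ > 0 ⇒ mean > median ⇒ right-skewed (positive skew).

0.6203, right-skewed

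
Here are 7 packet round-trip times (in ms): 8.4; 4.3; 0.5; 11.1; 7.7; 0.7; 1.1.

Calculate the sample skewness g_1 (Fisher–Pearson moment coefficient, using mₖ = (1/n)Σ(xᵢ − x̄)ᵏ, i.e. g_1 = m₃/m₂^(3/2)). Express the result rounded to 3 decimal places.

x̄ = (8.4 + 4.3 + 0.5 + 11.1 + 7.7 + 0.7 + 1.1) / 7 = 4.8286
deviations (xᵢ − x̄): 3.5714, -0.5286, -4.3286, 6.2714, 2.8714, -4.1286, -3.7286
Σ(xᵢ − x̄)² = 110.2943 ⇒ m₂ = 110.2943/7 = 15.75633
Σ(xᵢ − x̄)³ = 112.4320 ⇒ m₃ = 112.4320/7 = 16.06172
m₂^(3/2) = 15.75633^(1.5) = 62.54354
g_1 = m₃ / m₂^(3/2) = 16.06172 / 62.54354 ≈ 0.257

0.257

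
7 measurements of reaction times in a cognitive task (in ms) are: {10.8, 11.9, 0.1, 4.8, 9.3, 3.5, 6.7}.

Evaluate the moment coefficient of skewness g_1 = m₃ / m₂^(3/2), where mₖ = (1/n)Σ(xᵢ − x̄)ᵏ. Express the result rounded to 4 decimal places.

-0.2575

x̄ = (10.8 + 11.9 + 0.1 + 4.8 + 9.3 + 3.5 + 6.7) / 7 = 6.7286
deviations (xᵢ − x̄): 4.0714, 5.1714, -6.6286, -1.9286, 2.5714, -3.2286, -0.0286
Σ(xᵢ − x̄)² = 108.0143 ⇒ m₂ = 108.0143/7 = 15.43061
Σ(xᵢ − x̄)³ = -109.2765 ⇒ m₃ = -109.2765/7 = -15.61093
m₂^(3/2) = 15.43061^(1.5) = 60.61425
g_1 = m₃ / m₂^(3/2) = -15.61093 / 60.61425 ≈ -0.2575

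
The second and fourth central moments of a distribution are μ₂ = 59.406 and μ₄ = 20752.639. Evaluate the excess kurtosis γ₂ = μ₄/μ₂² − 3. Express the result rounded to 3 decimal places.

μ₂² = 59.406² = 3529.07284
μ₄/μ₂² = 20752.639 / 3529.07284 = 5.88048
γ₂ = 5.88048 − 3 ≈ 2.880

2.880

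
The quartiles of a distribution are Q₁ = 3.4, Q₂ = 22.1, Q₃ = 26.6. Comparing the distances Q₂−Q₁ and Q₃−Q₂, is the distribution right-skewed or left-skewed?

left-skewed

Q₂ − Q₁ = 18.7;  Q₃ − Q₂ = 4.5
Q₂ − Q₁ > Q₃ − Q₂ ⇒ the lower half is more spread out ⇒ left-skewed.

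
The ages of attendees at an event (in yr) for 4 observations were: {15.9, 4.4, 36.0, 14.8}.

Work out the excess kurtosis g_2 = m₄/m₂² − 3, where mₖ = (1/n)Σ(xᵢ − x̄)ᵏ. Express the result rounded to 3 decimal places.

x̄ = 17.7750
Σ(xᵢ − x̄)² = 523.4075 ⇒ m₂ = 130.85188
Σ(xᵢ − x̄)⁴ = 142416.5866 ⇒ m₄ = 35604.14665
m₂² = 17122.21319
g_2 = m₄/m₂² − 3 = 2.07941 − 3 ≈ -0.921

-0.921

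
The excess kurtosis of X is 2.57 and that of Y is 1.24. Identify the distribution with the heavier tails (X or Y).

X

Higher excess kurtosis ⇒ heavier tails relative to the normal distribution.
2.57 vs 1.24: the larger is 2.57, so X has heavier tails.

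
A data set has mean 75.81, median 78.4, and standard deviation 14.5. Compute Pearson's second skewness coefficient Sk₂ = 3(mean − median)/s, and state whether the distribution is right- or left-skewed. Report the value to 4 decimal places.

Sk₂ = 3(75.81 − 78.4) / 14.5 = 3 × -2.5900 / 14.5
    = -7.7700 / 14.5 ≈ -0.5359
Sk₂ < 0 ⇒ mean < median ⇒ left-skewed (negative skew).

-0.5359, left-skewed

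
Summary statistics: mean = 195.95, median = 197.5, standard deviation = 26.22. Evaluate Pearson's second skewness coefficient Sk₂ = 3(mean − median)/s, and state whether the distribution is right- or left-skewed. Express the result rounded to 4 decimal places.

-0.1773, left-skewed

Sk₂ = 3(195.95 − 197.5) / 26.22 = 3 × -1.5500 / 26.22
    = -4.6500 / 26.22 ≈ -0.1773
Sk₂ < 0 ⇒ mean < median ⇒ left-skewed (negative skew).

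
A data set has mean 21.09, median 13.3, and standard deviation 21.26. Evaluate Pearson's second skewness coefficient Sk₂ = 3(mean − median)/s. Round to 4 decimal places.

Sk₂ = 3(21.09 − 13.3) / 21.26 = 3 × 7.7900 / 21.26
    = 23.3700 / 21.26 ≈ 1.0992

1.0992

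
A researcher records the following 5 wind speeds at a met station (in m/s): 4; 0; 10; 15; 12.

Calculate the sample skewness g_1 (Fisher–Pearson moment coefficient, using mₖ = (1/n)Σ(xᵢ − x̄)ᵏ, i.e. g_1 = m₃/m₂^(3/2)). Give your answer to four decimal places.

-0.3084

x̄ = (4 + 0 + 10 + 15 + 12) / 5 = 8.2000
deviations (xᵢ − x̄): -4.2000, -8.2000, 1.8000, 6.8000, 3.8000
Σ(xᵢ − x̄)² = 148.8000 ⇒ m₂ = 148.8000/5 = 29.76000
Σ(xᵢ − x̄)³ = -250.3200 ⇒ m₃ = -250.3200/5 = -50.06400
m₂^(3/2) = 29.76000^(1.5) = 162.34891
g_1 = m₃ / m₂^(3/2) = -50.06400 / 162.34891 ≈ -0.3084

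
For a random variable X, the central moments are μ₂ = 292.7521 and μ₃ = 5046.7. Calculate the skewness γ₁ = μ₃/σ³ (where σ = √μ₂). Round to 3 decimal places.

1.008

σ = √μ₂ = √292.7521 = 17.11000
σ³ = μ₂^(3/2) = 5008.98843
γ₁ = μ₃/σ³ = 5046.7 / 5008.98843 ≈ 1.008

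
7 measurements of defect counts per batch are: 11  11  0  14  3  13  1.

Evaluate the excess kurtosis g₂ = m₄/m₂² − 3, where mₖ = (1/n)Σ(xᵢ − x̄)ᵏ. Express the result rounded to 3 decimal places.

-1.730

x̄ = 7.5714
Σ(xᵢ − x̄)² = 215.7143 ⇒ m₂ = 30.81633
Σ(xᵢ − x̄)⁴ = 8440.5773 ⇒ m₄ = 1205.79675
m₂² = 949.64598
g₂ = m₄/m₂² − 3 = 1.26973 − 3 ≈ -1.730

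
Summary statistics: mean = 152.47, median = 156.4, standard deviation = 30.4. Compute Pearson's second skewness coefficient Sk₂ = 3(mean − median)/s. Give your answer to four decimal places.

Sk₂ = 3(152.47 − 156.4) / 30.4 = 3 × -3.9300 / 30.4
    = -11.7900 / 30.4 ≈ -0.3878

-0.3878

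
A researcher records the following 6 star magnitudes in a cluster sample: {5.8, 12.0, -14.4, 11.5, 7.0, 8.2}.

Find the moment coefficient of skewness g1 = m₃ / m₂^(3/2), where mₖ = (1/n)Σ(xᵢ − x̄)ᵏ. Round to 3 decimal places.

-1.541

x̄ = (5.8 + 12.0 - 14.4 + 11.5 + 7.0 + 8.2) / 6 = 5.0167
deviations (xᵢ − x̄): 0.7833, 6.9833, -19.4167, 6.4833, 1.9833, 3.1833
Σ(xᵢ − x̄)² = 482.4883 ⇒ m₂ = 482.4883/6 = 80.41472
Σ(xᵢ − x̄)³ = -6666.6034 ⇒ m₃ = -6666.6034/6 = -1111.10057
m₂^(3/2) = 80.41472^(1.5) = 721.11304
g1 = m₃ / m₂^(3/2) = -1111.10057 / 721.11304 ≈ -1.541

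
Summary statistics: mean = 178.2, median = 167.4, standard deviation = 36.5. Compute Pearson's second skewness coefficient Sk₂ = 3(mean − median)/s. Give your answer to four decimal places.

Sk₂ = 3(178.2 − 167.4) / 36.5 = 3 × 10.8000 / 36.5
    = 32.4000 / 36.5 ≈ 0.8877

0.8877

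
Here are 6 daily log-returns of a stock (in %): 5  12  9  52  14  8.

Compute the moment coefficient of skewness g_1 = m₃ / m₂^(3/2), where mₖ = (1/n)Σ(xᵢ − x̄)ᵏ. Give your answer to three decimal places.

1.662

x̄ = (5 + 12 + 9 + 52 + 14 + 8) / 6 = 16.6667
deviations (xᵢ − x̄): -11.6667, -4.6667, -7.6667, 35.3333, -2.6667, -8.6667
Σ(xᵢ − x̄)² = 1547.3333 ⇒ m₂ = 1547.3333/6 = 257.88889
Σ(xᵢ − x̄)³ = 41301.5556 ⇒ m₃ = 41301.5556/6 = 6883.59259
m₂^(3/2) = 257.88889^(1.5) = 4141.41685
g_1 = m₃ / m₂^(3/2) = 6883.59259 / 4141.41685 ≈ 1.662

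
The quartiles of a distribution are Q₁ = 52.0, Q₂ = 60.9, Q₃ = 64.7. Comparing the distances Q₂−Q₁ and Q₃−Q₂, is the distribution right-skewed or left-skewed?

left-skewed

Q₂ − Q₁ = 8.9;  Q₃ − Q₂ = 3.8
Q₂ − Q₁ > Q₃ − Q₂ ⇒ the lower half is more spread out ⇒ left-skewed.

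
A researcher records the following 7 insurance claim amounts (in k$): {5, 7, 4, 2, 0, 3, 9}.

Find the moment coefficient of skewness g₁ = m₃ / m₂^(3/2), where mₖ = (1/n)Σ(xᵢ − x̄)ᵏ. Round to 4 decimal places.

x̄ = (5 + 7 + 4 + 2 + 0 + 3 + 9) / 7 = 4.2857
deviations (xᵢ − x̄): 0.7143, 2.7143, -0.2857, -2.2857, -4.2857, -1.2857, 4.7143
Σ(xᵢ − x̄)² = 55.4286 ⇒ m₂ = 55.4286/7 = 7.91837
Σ(xᵢ − x̄)³ = 32.3265 ⇒ m₃ = 32.3265/7 = 4.61808
m₂^(3/2) = 7.91837^(1.5) = 22.28196
g₁ = m₃ / m₂^(3/2) = 4.61808 / 22.28196 ≈ 0.2073

0.2073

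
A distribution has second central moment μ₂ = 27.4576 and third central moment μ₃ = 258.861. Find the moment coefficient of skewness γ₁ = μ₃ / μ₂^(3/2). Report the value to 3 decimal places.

1.799

σ = √μ₂ = √27.4576 = 5.24000
σ³ = μ₂^(3/2) = 143.87782
γ₁ = μ₃/σ³ = 258.861 / 143.87782 ≈ 1.799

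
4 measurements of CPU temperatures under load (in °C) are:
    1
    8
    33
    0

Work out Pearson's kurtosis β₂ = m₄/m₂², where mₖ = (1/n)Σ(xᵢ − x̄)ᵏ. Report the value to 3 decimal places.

x̄ = 10.5000
Σ(xᵢ − x̄)² = 713.0000 ⇒ m₂ = 178.25000
Σ(xᵢ − x̄)⁴ = 276628.2500 ⇒ m₄ = 69157.06250
m₂² = 31773.06250
β₂ = m₄/m₂² = 69157.06250 / 31773.06250 ≈ 2.177

2.177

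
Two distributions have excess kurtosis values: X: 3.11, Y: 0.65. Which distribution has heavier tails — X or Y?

X

Higher excess kurtosis ⇒ heavier tails relative to the normal distribution.
3.11 vs 0.65: the larger is 3.11, so X has heavier tails.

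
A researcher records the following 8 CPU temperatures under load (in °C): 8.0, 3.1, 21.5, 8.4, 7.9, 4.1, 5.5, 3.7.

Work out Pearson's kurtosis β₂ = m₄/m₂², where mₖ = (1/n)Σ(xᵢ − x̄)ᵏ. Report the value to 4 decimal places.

x̄ = 7.7750
Σ(xᵢ − x̄)² = 245.9750 ⇒ m₂ = 30.74688
Σ(xᵢ − x̄)⁴ = 36448.1356 ⇒ m₄ = 4556.01695
m₂² = 945.37032
β₂ = m₄/m₂² = 4556.01695 / 945.37032 ≈ 4.8193

4.8193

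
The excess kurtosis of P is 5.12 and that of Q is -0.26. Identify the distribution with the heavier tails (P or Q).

Higher excess kurtosis ⇒ heavier tails relative to the normal distribution.
5.12 vs -0.26: the larger is 5.12, so P has heavier tails. (P is leptokurtic — heavier-than-normal tails; the other is platykurtic.)

P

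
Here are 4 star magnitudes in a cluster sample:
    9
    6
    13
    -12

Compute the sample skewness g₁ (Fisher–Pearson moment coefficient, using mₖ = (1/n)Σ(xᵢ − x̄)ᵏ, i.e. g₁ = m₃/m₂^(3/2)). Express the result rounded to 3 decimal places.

-0.924

x̄ = (9 + 6 + 13 - 12) / 4 = 4.0000
deviations (xᵢ − x̄): 5.0000, 2.0000, 9.0000, -16.0000
Σ(xᵢ − x̄)² = 366.0000 ⇒ m₂ = 366.0000/4 = 91.50000
Σ(xᵢ − x̄)³ = -3234.0000 ⇒ m₃ = -3234.0000/4 = -808.50000
m₂^(3/2) = 91.50000^(1.5) = 875.24904
g₁ = m₃ / m₂^(3/2) = -808.50000 / 875.24904 ≈ -0.924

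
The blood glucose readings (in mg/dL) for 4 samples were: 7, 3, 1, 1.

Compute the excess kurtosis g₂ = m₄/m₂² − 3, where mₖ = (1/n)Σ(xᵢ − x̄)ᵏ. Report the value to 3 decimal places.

x̄ = 3.0000
Σ(xᵢ − x̄)² = 24.0000 ⇒ m₂ = 6.00000
Σ(xᵢ − x̄)⁴ = 288.0000 ⇒ m₄ = 72.00000
m₂² = 36.00000
g₂ = m₄/m₂² − 3 = 2.00000 − 3 ≈ -1.000

-1.000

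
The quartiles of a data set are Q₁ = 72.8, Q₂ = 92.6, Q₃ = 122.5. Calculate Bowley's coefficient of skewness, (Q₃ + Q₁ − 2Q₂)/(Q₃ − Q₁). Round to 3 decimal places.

numerator: Q₃ + Q₁ − 2Q₂ = 122.5 + 72.8 − 2×92.6 = 10.1000
denominator: Q₃ − Q₁ = 122.5 − 72.8 = 49.7000
Bowley skewness = 10.1000 / 49.7000 ≈ 0.203

0.203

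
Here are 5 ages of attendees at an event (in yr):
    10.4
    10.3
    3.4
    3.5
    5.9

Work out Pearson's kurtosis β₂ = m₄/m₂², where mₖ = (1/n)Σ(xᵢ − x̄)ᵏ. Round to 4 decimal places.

x̄ = 6.7000
Σ(xᵢ − x̄)² = 48.4200 ⇒ m₂ = 9.68400
Σ(xᵢ − x̄)⁴ = 579.2370 ⇒ m₄ = 115.84740
m₂² = 93.77986
β₂ = m₄/m₂² = 115.84740 / 93.77986 ≈ 1.2353

1.2353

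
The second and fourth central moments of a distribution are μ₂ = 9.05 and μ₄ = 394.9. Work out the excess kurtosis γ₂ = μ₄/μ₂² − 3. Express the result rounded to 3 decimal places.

μ₂² = 9.05² = 81.90250
μ₄/μ₂² = 394.9 / 81.90250 = 4.82159
γ₂ = 4.82159 − 3 ≈ 1.822

1.822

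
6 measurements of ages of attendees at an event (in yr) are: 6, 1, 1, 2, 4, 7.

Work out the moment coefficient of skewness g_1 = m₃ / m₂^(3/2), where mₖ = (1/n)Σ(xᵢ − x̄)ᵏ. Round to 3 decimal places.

x̄ = (6 + 1 + 1 + 2 + 4 + 7) / 6 = 3.5000
deviations (xᵢ − x̄): 2.5000, -2.5000, -2.5000, -1.5000, 0.5000, 3.5000
Σ(xᵢ − x̄)² = 33.5000 ⇒ m₂ = 33.5000/6 = 5.58333
Σ(xᵢ − x̄)³ = 24.0000 ⇒ m₃ = 24.0000/6 = 4.00000
m₂^(3/2) = 5.58333^(1.5) = 13.19290
g_1 = m₃ / m₂^(3/2) = 4.00000 / 13.19290 ≈ 0.303

0.303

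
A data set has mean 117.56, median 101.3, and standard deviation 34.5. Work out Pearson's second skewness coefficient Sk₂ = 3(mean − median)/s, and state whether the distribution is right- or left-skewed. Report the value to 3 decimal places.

1.414, right-skewed

Sk₂ = 3(117.56 − 101.3) / 34.5 = 3 × 16.2600 / 34.5
    = 48.7800 / 34.5 ≈ 1.414
Sk₂ > 0 ⇒ mean > median ⇒ right-skewed (positive skew).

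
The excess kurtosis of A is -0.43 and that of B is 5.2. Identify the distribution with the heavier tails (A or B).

B

Higher excess kurtosis ⇒ heavier tails relative to the normal distribution.
-0.43 vs 5.2: the larger is 5.2, so B has heavier tails. (B is leptokurtic — heavier-than-normal tails; the other is platykurtic.)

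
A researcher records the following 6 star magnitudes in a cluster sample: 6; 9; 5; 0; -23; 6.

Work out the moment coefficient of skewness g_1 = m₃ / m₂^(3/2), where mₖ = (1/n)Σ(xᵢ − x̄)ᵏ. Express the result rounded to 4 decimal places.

-1.5608

x̄ = (6 + 9 + 5 + 0 - 23 + 6) / 6 = 0.5000
deviations (xᵢ − x̄): 5.5000, 8.5000, 4.5000, -0.5000, -23.5000, 5.5000
Σ(xᵢ − x̄)² = 705.5000 ⇒ m₂ = 705.5000/6 = 117.58333
Σ(xᵢ − x̄)³ = -11940.0000 ⇒ m₃ = -11940.0000/6 = -1990.00000
m₂^(3/2) = 117.58333^(1.5) = 1275.02486
g_1 = m₃ / m₂^(3/2) = -1990.00000 / 1275.02486 ≈ -1.5608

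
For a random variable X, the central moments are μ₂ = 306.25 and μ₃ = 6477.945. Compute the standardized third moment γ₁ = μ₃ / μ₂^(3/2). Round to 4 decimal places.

1.2087

σ = √μ₂ = √306.25 = 17.50000
σ³ = μ₂^(3/2) = 5359.37500
γ₁ = μ₃/σ³ = 6477.945 / 5359.37500 ≈ 1.2087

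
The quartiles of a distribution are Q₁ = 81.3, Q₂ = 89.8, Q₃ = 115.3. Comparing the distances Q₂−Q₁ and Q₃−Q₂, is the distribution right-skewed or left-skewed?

right-skewed

Q₂ − Q₁ = 8.5;  Q₃ − Q₂ = 25.5
Q₃ − Q₂ > Q₂ − Q₁ ⇒ the upper half is more spread out ⇒ right-skewed.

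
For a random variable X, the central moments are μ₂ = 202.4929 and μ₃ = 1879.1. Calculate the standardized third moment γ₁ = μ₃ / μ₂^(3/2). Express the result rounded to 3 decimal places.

σ = √μ₂ = √202.4929 = 14.23000
σ³ = μ₂^(3/2) = 2881.47397
γ₁ = μ₃/σ³ = 1879.1 / 2881.47397 ≈ 0.652

0.652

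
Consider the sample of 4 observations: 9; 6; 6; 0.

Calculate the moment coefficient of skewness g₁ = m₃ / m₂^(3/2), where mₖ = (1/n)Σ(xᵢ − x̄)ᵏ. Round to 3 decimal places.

x̄ = (9 + 6 + 6 + 0) / 4 = 5.2500
deviations (xᵢ − x̄): 3.7500, 0.7500, 0.7500, -5.2500
Σ(xᵢ − x̄)² = 42.7500 ⇒ m₂ = 42.7500/4 = 10.68750
Σ(xᵢ − x̄)³ = -91.1250 ⇒ m₃ = -91.1250/4 = -22.78125
m₂^(3/2) = 10.68750^(1.5) = 34.93930
g₁ = m₃ / m₂^(3/2) = -22.78125 / 34.93930 ≈ -0.652

-0.652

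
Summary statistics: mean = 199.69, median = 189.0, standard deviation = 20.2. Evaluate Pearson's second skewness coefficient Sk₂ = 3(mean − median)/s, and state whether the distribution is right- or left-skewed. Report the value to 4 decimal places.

1.5876, right-skewed

Sk₂ = 3(199.69 − 189.0) / 20.2 = 3 × 10.6900 / 20.2
    = 32.0700 / 20.2 ≈ 1.5876
Sk₂ > 0 ⇒ mean > median ⇒ right-skewed (positive skew).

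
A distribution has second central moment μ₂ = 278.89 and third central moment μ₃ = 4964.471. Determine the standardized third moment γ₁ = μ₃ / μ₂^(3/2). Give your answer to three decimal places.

1.066

σ = √μ₂ = √278.89 = 16.70000
σ³ = μ₂^(3/2) = 4657.46300
γ₁ = μ₃/σ³ = 4964.471 / 4657.46300 ≈ 1.066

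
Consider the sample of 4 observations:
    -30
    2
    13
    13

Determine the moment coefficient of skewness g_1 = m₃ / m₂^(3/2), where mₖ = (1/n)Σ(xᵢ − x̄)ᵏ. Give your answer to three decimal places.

x̄ = (-30 + 2 + 13 + 13) / 4 = -0.5000
deviations (xᵢ − x̄): -29.5000, 2.5000, 13.5000, 13.5000
Σ(xᵢ − x̄)² = 1241.0000 ⇒ m₂ = 1241.0000/4 = 310.25000
Σ(xᵢ − x̄)³ = -20736.0000 ⇒ m₃ = -20736.0000/4 = -5184.00000
m₂^(3/2) = 310.25000^(1.5) = 5464.71711
g_1 = m₃ / m₂^(3/2) = -5184.00000 / 5464.71711 ≈ -0.949

-0.949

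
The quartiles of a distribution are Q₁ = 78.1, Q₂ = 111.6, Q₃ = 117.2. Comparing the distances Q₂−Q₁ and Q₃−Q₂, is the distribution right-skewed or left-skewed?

left-skewed

Q₂ − Q₁ = 33.5;  Q₃ − Q₂ = 5.6
Q₂ − Q₁ > Q₃ − Q₂ ⇒ the lower half is more spread out ⇒ left-skewed.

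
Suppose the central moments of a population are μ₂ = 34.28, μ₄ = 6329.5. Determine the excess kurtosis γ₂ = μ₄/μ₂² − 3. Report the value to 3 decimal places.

μ₂² = 34.28² = 1175.11840
μ₄/μ₂² = 6329.5 / 1175.11840 = 5.38627
γ₂ = 5.38627 − 3 ≈ 2.386

2.386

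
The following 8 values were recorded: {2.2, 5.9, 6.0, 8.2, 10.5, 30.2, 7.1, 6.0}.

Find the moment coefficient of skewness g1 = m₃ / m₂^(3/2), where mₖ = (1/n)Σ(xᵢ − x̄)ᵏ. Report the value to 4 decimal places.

x̄ = (2.2 + 5.9 + 6.0 + 8.2 + 10.5 + 30.2 + 7.1 + 6.0) / 8 = 9.5125
deviations (xᵢ − x̄): -7.3125, -3.6125, -3.5125, -1.3125, 0.9875, 20.6875, -2.4125, -3.5125
Σ(xᵢ − x̄)² = 527.6887 ⇒ m₂ = 527.6887/8 = 65.96109
Σ(xᵢ − x̄)³ = 8313.5107 ⇒ m₃ = 8313.5107/8 = 1039.18883
m₂^(3/2) = 65.96109^(1.5) = 535.71249
g1 = m₃ / m₂^(3/2) = 1039.18883 / 535.71249 ≈ 1.9398

1.9398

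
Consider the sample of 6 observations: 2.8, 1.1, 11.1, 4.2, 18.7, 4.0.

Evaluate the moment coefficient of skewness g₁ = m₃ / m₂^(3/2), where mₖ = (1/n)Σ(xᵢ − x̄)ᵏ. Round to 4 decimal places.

0.9955

x̄ = (2.8 + 1.1 + 11.1 + 4.2 + 18.7 + 4.0) / 6 = 6.9833
deviations (xᵢ − x̄): -4.1833, -5.8833, 4.1167, -2.7833, 11.7167, -2.9833
Σ(xᵢ − x̄)² = 222.9883 ⇒ m₂ = 222.9883/6 = 37.16472
Σ(xᵢ − x̄)³ = 1353.2644 ⇒ m₃ = 1353.2644/6 = 225.54407
m₂^(3/2) = 37.16472^(1.5) = 226.56683
g₁ = m₃ / m₂^(3/2) = 225.54407 / 226.56683 ≈ 0.9955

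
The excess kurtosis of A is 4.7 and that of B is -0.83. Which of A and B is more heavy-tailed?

Higher excess kurtosis ⇒ heavier tails relative to the normal distribution.
4.7 vs -0.83: the larger is 4.7, so A has heavier tails. (A is leptokurtic — heavier-than-normal tails; the other is platykurtic.)

A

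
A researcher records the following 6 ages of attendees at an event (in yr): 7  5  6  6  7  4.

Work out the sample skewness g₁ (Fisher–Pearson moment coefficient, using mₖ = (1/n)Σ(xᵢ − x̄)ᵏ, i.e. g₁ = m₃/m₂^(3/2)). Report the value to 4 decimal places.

x̄ = (7 + 5 + 6 + 6 + 7 + 4) / 6 = 5.8333
deviations (xᵢ − x̄): 1.1667, -0.8333, 0.1667, 0.1667, 1.1667, -1.8333
Σ(xᵢ − x̄)² = 6.8333 ⇒ m₂ = 6.8333/6 = 1.13889
Σ(xᵢ − x̄)³ = -3.5556 ⇒ m₃ = -3.5556/6 = -0.59259
m₂^(3/2) = 1.13889^(1.5) = 1.21541
g₁ = m₃ / m₂^(3/2) = -0.59259 / 1.21541 ≈ -0.4876

-0.4876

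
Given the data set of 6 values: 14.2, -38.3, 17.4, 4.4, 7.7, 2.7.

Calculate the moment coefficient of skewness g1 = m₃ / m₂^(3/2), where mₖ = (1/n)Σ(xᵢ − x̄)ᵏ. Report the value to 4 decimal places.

-1.4764

x̄ = (14.2 - 38.3 + 17.4 + 4.4 + 7.7 + 2.7) / 6 = 1.3500
deviations (xᵢ − x̄): 12.8500, -39.6500, 16.0500, 3.0500, 6.3500, 1.3500
Σ(xᵢ − x̄)² = 2046.2950 ⇒ m₂ = 2046.2950/6 = 341.04917
Σ(xᵢ − x̄)³ = -55791.4320 ⇒ m₃ = -55791.4320/6 = -9298.57200
m₂^(3/2) = 341.04917^(1.5) = 6298.33112
g1 = m₃ / m₂^(3/2) = -9298.57200 / 6298.33112 ≈ -1.4764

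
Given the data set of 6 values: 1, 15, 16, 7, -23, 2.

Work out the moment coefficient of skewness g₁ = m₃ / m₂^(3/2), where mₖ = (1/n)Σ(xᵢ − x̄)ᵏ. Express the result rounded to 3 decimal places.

x̄ = (1 + 15 + 16 + 7 - 23 + 2) / 6 = 3.0000
deviations (xᵢ − x̄): -2.0000, 12.0000, 13.0000, 4.0000, -26.0000, -1.0000
Σ(xᵢ − x̄)² = 1010.0000 ⇒ m₂ = 1010.0000/6 = 168.33333
Σ(xᵢ − x̄)³ = -13596.0000 ⇒ m₃ = -13596.0000/6 = -2266.00000
m₂^(3/2) = 168.33333^(1.5) = 2184.01283
g₁ = m₃ / m₂^(3/2) = -2266.00000 / 2184.01283 ≈ -1.038

-1.038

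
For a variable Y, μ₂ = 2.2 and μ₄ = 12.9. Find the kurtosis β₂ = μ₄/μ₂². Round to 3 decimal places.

2.665

μ₂² = 2.2² = 4.84000
μ₄/μ₂² = 12.9 / 4.84000 = 2.66529
β₂ ≈ 2.665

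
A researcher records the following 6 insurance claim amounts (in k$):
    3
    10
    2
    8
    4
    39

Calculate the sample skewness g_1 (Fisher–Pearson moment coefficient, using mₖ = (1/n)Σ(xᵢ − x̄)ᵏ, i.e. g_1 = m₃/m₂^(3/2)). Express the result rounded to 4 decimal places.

x̄ = (3 + 10 + 2 + 8 + 4 + 39) / 6 = 11.0000
deviations (xᵢ − x̄): -8.0000, -1.0000, -9.0000, -3.0000, -7.0000, 28.0000
Σ(xᵢ − x̄)² = 988.0000 ⇒ m₂ = 988.0000/6 = 164.66667
Σ(xᵢ − x̄)³ = 20340.0000 ⇒ m₃ = 20340.0000/6 = 3390.00000
m₂^(3/2) = 164.66667^(1.5) = 2113.04400
g_1 = m₃ / m₂^(3/2) = 3390.00000 / 2113.04400 ≈ 1.6043

1.6043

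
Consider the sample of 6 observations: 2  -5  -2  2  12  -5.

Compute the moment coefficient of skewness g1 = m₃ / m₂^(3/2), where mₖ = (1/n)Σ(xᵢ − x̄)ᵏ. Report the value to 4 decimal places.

x̄ = (2 - 5 - 2 + 2 + 12 - 5) / 6 = 0.6667
deviations (xᵢ − x̄): 1.3333, -5.6667, -2.6667, 1.3333, 11.3333, -5.6667
Σ(xᵢ − x̄)² = 203.3333 ⇒ m₂ = 203.3333/6 = 33.88889
Σ(xᵢ − x̄)³ = 1077.5556 ⇒ m₃ = 1077.5556/6 = 179.59259
m₂^(3/2) = 33.88889^(1.5) = 197.28133
g1 = m₃ / m₂^(3/2) = 179.59259 / 197.28133 ≈ 0.9103

0.9103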